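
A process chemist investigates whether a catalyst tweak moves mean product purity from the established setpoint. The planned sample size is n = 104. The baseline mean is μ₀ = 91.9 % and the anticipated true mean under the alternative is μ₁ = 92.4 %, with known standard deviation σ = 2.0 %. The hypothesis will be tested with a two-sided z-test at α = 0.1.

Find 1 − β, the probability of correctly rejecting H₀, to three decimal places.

Standardized effect: d = |μ₁ − μ₀| / σ = |92.4 − 91.9| / 2.0 = 0.2500
Noncentrality parameter: δ = d·√n = 0.2500 × √104 = 2.5495
Critical value for a two-sided test at α = 0.1: z_{α/2} = 1.645.
Power = Φ(δ − 1.645) + Φ(−δ − 1.645) = Φ(0.905) + Φ(-4.194) = 0.8172 + 0.0000 = 0.8172.

Power ≈ 0.817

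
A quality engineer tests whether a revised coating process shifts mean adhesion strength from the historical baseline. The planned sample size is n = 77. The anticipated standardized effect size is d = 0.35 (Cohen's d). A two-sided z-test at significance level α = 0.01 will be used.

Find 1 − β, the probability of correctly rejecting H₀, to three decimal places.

Power ≈ 0.690

Noncentrality parameter: δ = d·√n = 0.35 × √77 = 3.0712
Critical value for a two-sided test at α = 0.01: z_{α/2} = 2.576.
Power = Φ(δ − 2.576) + Φ(−δ − 2.576) = Φ(0.495) + Φ(-5.647) = 0.6898 + 0.0000 = 0.6898.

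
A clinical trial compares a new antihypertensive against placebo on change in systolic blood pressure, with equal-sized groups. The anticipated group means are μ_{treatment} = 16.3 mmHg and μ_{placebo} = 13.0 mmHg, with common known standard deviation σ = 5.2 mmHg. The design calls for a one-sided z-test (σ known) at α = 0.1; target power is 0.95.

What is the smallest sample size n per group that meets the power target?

Standardized effect: d = |μ_{treatment} − μ_{placebo}| / σ = |16.3 − 13.0| / 5.2 = 0.6346
Set Φ(δ − 1.282) = 0.95; then δ − 1.282 = Φ⁻¹(0.95) = 1.645, giving δ = 2.926.
δ = d·√(n/2) ⇒ n = 2(δ/d)² = 2 × (2.926 / 0.6346)² = 42.53.
Round up to the next whole unit.

n = 43 per group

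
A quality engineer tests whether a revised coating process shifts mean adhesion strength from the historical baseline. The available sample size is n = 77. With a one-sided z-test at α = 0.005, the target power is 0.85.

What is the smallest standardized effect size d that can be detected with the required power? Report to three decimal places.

d ≈ 0.412

Need Φ(δ − 2.576) = 0.85, so δ = 2.576 + 1.036 = 3.612.
δ = d·√n ⇒ d = δ/√n = 3.612/√77 = 0.4117.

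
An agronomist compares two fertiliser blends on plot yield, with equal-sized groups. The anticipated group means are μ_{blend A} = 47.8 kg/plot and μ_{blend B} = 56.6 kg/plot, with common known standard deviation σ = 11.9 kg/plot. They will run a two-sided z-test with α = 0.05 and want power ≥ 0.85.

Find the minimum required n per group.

Standardized effect: d = |μ_{blend A} − μ_{blend B}| / σ = |47.8 − 56.6| / 11.9 = 0.7395
Set Φ(δ − 1.960) = 0.85; then δ − 1.960 = Φ⁻¹(0.85) = 1.036, giving δ = 2.996.
(Ignoring the negligible lower-tail rejection probability gives the usual closed-form inversion.)
δ = d·√(n/2) ⇒ n = 2(δ/d)² = 2 × (2.996 / 0.7395)² = 32.84.
Round up to the next whole unit.

n = 33 per group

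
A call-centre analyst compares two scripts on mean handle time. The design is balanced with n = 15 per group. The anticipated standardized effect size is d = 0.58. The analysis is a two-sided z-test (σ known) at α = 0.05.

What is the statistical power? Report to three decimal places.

Noncentrality parameter: δ = d·√(n/2) = 0.58 × √(15/2) = 1.5884
Critical value for a two-sided test at α = 0.05: z_{α/2} = 1.960.
Power = Φ(δ − 1.960) + Φ(−δ − 1.960) = Φ(-0.372) + Φ(-3.548) = 0.3551 + 0.0002 = 0.3553.

Power ≈ 0.355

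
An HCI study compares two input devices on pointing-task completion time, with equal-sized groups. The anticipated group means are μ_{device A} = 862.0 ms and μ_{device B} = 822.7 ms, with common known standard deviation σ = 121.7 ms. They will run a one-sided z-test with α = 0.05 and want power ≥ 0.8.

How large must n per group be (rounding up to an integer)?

Standardized effect: d = |μ_{device A} − μ_{device B}| / σ = |862.0 − 822.7| / 121.7 = 0.3229
For power 0.8 need Φ(δ − z_{0.05}) = 0.8, so δ = z_{0.05} + z_{0.20} = 1.645 + 0.842 = 2.486.
δ = d·√(n/2) ⇒ n = 2(δ/d)² = 2 × (2.486 / 0.3229)² = 118.58.
Rounding up, n = 119 per group.

n = 119 per group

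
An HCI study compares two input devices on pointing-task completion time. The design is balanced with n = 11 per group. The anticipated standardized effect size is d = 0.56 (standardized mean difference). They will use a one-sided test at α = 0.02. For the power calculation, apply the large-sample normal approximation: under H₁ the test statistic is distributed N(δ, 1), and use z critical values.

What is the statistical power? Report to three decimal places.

Power ≈ 0.230

Noncentrality parameter: δ = d·√(n/2) = 0.56 × √(11/2) = 1.3133
Critical value for a one-sided test at α = 0.02: z_α = 2.054.
Power = Φ(δ − 2.054) = Φ(-0.740) = 0.2295.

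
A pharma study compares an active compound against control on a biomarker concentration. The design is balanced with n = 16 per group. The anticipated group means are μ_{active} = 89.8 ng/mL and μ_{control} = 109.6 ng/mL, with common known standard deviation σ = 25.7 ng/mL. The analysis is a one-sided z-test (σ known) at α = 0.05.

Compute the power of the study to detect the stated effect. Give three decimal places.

Power ≈ 0.703

Standardized effect: d = |μ_{active} − μ_{control}| / σ = |89.8 − 109.6| / 25.7 = 0.7704
Noncentrality parameter: δ = d·√(n/2) = 0.7704 × √(16/2) = 2.1791
Critical value for a one-sided test at α = 0.05: z_α = 1.645.
Power = P(Z > 1.645 − δ) = Φ(0.534) = 0.7034.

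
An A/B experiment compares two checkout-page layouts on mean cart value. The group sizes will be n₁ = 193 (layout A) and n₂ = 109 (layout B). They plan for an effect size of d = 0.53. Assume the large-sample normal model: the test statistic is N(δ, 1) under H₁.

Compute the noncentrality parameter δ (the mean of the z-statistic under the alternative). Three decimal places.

δ ≈ 4.423

The noncentrality parameter scales effect size by the design's sample-size factor: δ = d / √(1/n₁ + 1/n₂) = 0.53 / √(1/193 + 1/109) = 4.4235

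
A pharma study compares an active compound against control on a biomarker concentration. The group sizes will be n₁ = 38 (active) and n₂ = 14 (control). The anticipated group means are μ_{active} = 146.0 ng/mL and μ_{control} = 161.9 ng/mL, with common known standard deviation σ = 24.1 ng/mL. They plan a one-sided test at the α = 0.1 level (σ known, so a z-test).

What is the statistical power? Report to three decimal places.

Standardized effect: d = |μ_{active} − μ_{control}| / σ = |146.0 − 161.9| / 24.1 = 0.6598
Noncentrality parameter: δ = d / √(1/n₁ + 1/n₂) = 0.6598 / √(1/38 + 1/14) = 2.1103
One-sided α = 0.1 → critical value z_{0.1} = 1.282.
Power = P(Z > 1.282 − δ) = Φ(0.829) = 0.7964.

Power ≈ 0.796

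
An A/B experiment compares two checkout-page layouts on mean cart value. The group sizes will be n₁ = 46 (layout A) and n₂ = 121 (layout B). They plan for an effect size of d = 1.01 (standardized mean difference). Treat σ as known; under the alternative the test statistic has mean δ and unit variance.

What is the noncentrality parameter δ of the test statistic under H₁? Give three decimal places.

δ = d / √(1/n₁ + 1/n₂) = 1.01 / √(1/46 + 1/121) = 5.8309

δ ≈ 5.831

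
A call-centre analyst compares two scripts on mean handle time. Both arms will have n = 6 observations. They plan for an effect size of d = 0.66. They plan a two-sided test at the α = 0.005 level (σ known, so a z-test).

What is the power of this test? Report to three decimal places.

Noncentrality parameter: δ = d·√(n/2) = 0.66 × √(6/2) = 1.1432
Two-sided α = 0.005 → critical value z_{0.0025} = 2.807.
Power = Φ(δ − 2.807) + Φ(−δ − 2.807) = Φ(-1.664) + Φ(-3.950) = 0.0481 + 0.0000 = 0.0481.

Power ≈ 0.048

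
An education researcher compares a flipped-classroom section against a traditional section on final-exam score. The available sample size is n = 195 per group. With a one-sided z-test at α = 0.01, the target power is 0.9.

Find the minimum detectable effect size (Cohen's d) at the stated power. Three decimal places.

Required noncentrality: δ = z_{0.01} + z_{0.10} = 2.326 + 1.282 = 3.608.
δ = d·√(n/2) ⇒ d = δ/√(n/2) = 3.608/√(195/2) = 0.3654.

d ≈ 0.365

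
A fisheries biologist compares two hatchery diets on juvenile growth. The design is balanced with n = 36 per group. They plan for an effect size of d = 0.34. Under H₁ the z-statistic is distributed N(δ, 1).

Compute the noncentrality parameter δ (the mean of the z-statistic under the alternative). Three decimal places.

δ ≈ 1.442

The noncentrality parameter scales effect size by the design's sample-size factor: δ = d·√(n/2) = 0.34 × √(36/2) = 1.4425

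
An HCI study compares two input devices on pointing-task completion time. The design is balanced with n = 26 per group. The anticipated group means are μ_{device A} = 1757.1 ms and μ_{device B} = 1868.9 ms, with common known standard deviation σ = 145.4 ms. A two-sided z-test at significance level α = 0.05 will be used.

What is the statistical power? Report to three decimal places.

Power ≈ 0.792

Standardized effect: d = |μ_{device A} − μ_{device B}| / σ = |1757.1 − 1868.9| / 145.4 = 0.7689
Noncentrality parameter: δ = d·√(n/2) = 0.7689 × √(26/2) = 2.7724
Critical value for a two-sided test at α = 0.05: z_{α/2} = 1.960.
Power = Φ(δ − 1.960) + Φ(−δ − 1.960) = Φ(0.812) + Φ(-4.732) = 0.7917 + 0.0000 = 0.7917.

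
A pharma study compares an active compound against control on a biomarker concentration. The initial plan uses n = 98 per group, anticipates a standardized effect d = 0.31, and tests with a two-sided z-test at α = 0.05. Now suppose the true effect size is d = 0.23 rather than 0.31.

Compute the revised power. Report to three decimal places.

With d = 0.23: δ = d·√(n/2) = 0.23 × √(98/2) = 1.6100. Critical value z_{0.025} = 1.960.
Revised power = Φ(δ − 1.960) + Φ(−δ − 1.960) = Φ(-0.350) + Φ(-3.570) = 0.3632 + 0.0002 = 0.3634.

Power ≈ 0.363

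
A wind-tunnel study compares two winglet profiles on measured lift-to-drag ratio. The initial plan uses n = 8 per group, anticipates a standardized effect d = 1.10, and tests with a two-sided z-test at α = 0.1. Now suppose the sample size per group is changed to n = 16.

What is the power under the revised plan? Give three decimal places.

Power ≈ 0.929

With n = 16 per group: δ = d·√(n/2) = 1.10 × √(16/2) = 3.1113. Critical value z_{0.05} = 1.645.
Revised power = Φ(δ − 1.645) + Φ(−δ − 1.645) = Φ(1.466) + Φ(-4.756) = 0.9287 + 0.0000 = 0.9287.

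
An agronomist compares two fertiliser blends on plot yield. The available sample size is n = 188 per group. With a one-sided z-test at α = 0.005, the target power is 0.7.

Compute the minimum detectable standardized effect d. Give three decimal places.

Required noncentrality: δ = z_{0.005} + z_{0.30} = 2.576 + 0.524 = 3.100.
δ = d·√(n/2) ⇒ d = δ/√(n/2) = 3.100/√(188/2) = 0.3198.

d ≈ 0.320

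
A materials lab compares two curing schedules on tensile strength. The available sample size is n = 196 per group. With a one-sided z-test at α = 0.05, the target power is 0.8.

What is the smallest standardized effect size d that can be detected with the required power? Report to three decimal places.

Required noncentrality: δ = z_{0.05} + z_{0.20} = 1.645 + 0.842 = 2.486.
δ = d·√(n/2) ⇒ d = δ/√(n/2) = 2.486/√(196/2) = 0.2512.

d ≈ 0.251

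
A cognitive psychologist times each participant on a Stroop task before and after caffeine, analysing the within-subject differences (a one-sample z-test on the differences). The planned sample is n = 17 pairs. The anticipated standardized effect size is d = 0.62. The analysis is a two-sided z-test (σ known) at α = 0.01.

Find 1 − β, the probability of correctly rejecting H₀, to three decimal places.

Noncentrality parameter: λ = d·√n = 0.62 × √17 = 2.5563
Two-sided α = 0.01 → critical value z_{0.005} = 2.576.
Power = Φ(λ − 2.576) + Φ(−λ − 2.576) = Φ(-0.020) + Φ(-5.132) = 0.4922 + 0.0000 = 0.4922.

Power ≈ 0.492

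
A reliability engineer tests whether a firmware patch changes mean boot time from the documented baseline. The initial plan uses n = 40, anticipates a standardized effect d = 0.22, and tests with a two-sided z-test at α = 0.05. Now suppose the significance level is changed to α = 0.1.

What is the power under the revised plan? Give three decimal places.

δ = d·√n = 0.22 × √40 = 1.3914 (unchanged). New critical value: z_{0.05} = 1.645.
Revised power = Φ(δ − 1.645) + Φ(−δ − 1.645) = Φ(-0.253) + Φ(-3.036) = 0.4000 + 0.0012 = 0.4012.

Power ≈ 0.401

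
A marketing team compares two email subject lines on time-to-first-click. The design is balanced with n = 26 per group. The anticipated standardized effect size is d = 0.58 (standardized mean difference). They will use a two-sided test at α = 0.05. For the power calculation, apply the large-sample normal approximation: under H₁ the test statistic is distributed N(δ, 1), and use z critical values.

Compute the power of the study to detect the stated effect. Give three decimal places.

Power ≈ 0.552

Noncentrality parameter: δ = d·√(n/2) = 0.58 × √(26/2) = 2.0912
Critical value for a two-sided test at α = 0.05: z_{α/2} = 1.960.
Power = Φ(δ − 1.960) + Φ(−δ − 1.960) = Φ(0.131) + Φ(-4.051) = 0.5522 + 0.0000 = 0.5522.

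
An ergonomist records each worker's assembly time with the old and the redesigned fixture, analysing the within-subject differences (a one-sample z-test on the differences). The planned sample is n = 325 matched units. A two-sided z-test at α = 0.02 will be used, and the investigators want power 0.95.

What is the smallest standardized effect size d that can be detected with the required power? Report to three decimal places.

d ≈ 0.220

Required noncentrality: δ = z_{0.01} + z_{0.05} = 2.326 + 1.645 = 3.971.
(The second rejection-region term Φ(−δ − z_{α/2}) is negligible and dropped.)
δ = d·√n ⇒ d = δ/√n = 3.971/√325 = 0.2203.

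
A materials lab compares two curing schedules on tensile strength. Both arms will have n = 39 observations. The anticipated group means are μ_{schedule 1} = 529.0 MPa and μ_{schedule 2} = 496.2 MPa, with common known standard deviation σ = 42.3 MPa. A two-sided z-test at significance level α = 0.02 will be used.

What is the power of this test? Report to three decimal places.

Power ≈ 0.864

Standardized effect: d = |μ_{schedule 1} − μ_{schedule 2}| / σ = |529.0 − 496.2| / 42.3 = 0.7754
Noncentrality parameter: δ = d·√(n/2) = 0.7754 × √(39/2) = 3.4241
Critical value for a two-sided test at α = 0.02: z_{α/2} = 2.326.
Power = Φ(δ − 2.326) + Φ(−δ − 2.326) = Φ(1.098) + Φ(-5.750) = 0.8639 + 0.0000 = 0.8639.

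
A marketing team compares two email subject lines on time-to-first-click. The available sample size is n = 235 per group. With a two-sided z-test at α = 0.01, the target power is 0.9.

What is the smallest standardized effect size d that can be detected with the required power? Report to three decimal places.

Required noncentrality: δ = z_{0.005} + z_{0.10} = 2.576 + 1.282 = 3.857.
(The second rejection-region term Φ(−δ − z_{α/2}) is negligible and dropped.)
δ = d·√(n/2) ⇒ d = δ/√(n/2) = 3.857/√(235/2) = 0.3559.

d ≈ 0.356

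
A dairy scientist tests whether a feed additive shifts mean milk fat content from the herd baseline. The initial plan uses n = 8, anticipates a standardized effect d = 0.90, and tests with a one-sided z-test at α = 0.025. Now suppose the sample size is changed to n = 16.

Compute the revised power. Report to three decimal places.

With n = 16: δ = d·√n = 0.90 × √16 = 3.6000. Critical value z_{0.025} = 1.960.
Revised power = P(Z > 1.960 − δ) = Φ(1.640) = 0.9495.

Power ≈ 0.950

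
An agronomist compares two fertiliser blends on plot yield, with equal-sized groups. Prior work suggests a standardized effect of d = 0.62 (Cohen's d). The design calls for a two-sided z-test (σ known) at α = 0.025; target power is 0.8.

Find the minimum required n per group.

Set Φ(δ − 2.241) = 0.8; then δ − 2.241 = Φ⁻¹(0.8) = 0.842, giving δ = 3.083.
(The Φ(−δ − z_{α/2}) term is vanishingly small for δ > 0 and is dropped in the standard sample-size formula.)
δ = d·√(n/2) ⇒ n = 2(δ/d)² = 2 × (3.083 / 0.62)² = 49.45.
Rounding up, n = 50 per group.

n = 50 per group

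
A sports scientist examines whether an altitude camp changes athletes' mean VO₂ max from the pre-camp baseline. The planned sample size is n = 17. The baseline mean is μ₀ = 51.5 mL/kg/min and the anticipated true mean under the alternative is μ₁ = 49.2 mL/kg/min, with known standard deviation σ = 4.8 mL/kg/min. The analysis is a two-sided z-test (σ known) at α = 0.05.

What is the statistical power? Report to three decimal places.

Power ≈ 0.506

Standardized effect: d = |μ₁ − μ₀| / σ = |49.2 − 51.5| / 4.8 = 0.4792
Noncentrality parameter: δ = d·√n = 0.4792 × √17 = 1.9757
Critical value for a two-sided test at α = 0.05: z_{α/2} = 1.960.
Power = Φ(δ − 1.960) + Φ(−δ − 1.960) = Φ(0.016) + Φ(-3.936) = 0.5063 + 0.0000 = 0.5063.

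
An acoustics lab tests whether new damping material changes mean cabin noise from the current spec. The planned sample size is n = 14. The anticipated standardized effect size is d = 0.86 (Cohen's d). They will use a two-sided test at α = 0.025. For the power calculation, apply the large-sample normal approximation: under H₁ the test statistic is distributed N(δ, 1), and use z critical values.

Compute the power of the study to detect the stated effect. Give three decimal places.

Power ≈ 0.836

Noncentrality parameter: δ = d·√n = 0.86 × √14 = 3.2178
Two-sided α = 0.025 → critical value z_{0.0125} = 2.241.
Power = Φ(δ − 2.241) + Φ(−δ − 2.241) = Φ(0.976) + Φ(-5.459) = 0.8356 + 0.0000 = 0.8356.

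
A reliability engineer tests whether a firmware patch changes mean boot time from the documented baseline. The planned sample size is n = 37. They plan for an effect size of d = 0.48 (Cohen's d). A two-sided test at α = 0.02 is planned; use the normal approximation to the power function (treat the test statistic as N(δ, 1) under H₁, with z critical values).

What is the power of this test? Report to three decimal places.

Noncentrality parameter: δ = d·√n = 0.48 × √37 = 2.9197
Critical value for a two-sided test at α = 0.02: z_{α/2} = 2.326.
Power = Φ(δ − 2.326) + Φ(−δ − 2.326) = Φ(0.593) + Φ(-5.246) = 0.7235 + 0.0000 = 0.7235.

Power ≈ 0.724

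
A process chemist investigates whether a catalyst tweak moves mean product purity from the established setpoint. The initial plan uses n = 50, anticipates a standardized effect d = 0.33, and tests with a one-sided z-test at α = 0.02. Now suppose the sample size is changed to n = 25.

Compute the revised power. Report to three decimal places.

Power ≈ 0.343

With n = 25: δ = d·√n = 0.33 × √25 = 1.6500. Critical value z_{0.02} = 2.054.
Revised power = P(Z > 2.054 − δ) = Φ(-0.404) = 0.3432.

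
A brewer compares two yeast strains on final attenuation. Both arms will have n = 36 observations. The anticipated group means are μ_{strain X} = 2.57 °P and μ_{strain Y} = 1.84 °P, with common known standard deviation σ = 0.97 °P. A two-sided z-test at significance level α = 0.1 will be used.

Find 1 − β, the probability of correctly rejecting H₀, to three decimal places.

Standardized effect: d = |μ_{strain X} − μ_{strain Y}| / σ = |2.57 − 1.84| / 0.97 = 0.7526
Noncentrality parameter: δ = d·√(n/2) = 0.7526 × √(36/2) = 3.1929
Two-sided α = 0.1 → critical value z_{0.05} = 1.645.
Power = Φ(δ − 1.645) + Φ(−δ − 1.645) = Φ(1.548) + Φ(-4.838) = 0.9392 + 0.0000 = 0.9392.

Power ≈ 0.939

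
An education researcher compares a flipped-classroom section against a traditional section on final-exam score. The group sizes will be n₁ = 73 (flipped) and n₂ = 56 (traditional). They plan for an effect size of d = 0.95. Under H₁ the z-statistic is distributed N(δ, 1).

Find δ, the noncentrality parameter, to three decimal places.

δ = d / √(1/n₁ + 1/n₂) = 0.95 / √(1/73 + 1/56) = 5.3479

δ ≈ 5.348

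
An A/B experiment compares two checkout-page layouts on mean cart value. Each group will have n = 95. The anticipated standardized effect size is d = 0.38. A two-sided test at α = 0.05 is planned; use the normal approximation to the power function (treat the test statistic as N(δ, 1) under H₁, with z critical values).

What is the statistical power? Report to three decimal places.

Noncentrality parameter: δ = d·√(n/2) = 0.38 × √(95/2) = 2.6190
Two-sided α = 0.05 → critical value z_{0.025} = 1.960.
Power = Φ(δ − 1.960) + Φ(−δ − 1.960) = Φ(0.659) + Φ(-4.579) = 0.7451 + 0.0000 = 0.7451.

Power ≈ 0.745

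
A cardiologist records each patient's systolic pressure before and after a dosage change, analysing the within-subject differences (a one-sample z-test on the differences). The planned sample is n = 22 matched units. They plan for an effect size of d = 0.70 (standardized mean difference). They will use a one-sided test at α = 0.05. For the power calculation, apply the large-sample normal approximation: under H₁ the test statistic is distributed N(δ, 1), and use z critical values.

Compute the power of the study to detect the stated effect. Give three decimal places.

Noncentrality parameter: δ = d·√n = 0.70 × √22 = 3.2833
One-sided α = 0.05 → critical value z_{0.05} = 1.645.
Power = P(Z > 1.645 − δ) = Φ(1.638) = 0.9493.

Power ≈ 0.949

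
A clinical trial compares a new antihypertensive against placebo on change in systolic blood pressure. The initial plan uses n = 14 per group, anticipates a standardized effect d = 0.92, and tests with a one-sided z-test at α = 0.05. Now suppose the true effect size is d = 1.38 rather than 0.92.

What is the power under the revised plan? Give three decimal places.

With d = 1.38: δ = d·√(n/2) = 1.38 × √(14/2) = 3.6511. Critical value z_{0.05} = 1.645.
Revised power = Φ(δ − 1.645) = Φ(2.006) = 0.9776.

Power ≈ 0.978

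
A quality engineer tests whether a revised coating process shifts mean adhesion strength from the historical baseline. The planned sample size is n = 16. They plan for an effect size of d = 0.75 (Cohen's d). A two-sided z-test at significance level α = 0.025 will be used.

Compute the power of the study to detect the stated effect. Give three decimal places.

Noncentrality parameter: δ = d·√n = 0.75 × √16 = 3.0000
Critical value for a two-sided test at α = 0.025: z_{α/2} = 2.241.
Power = Φ(δ − 2.241) + Φ(−δ − 2.241) = Φ(0.759) + Φ(-5.241) = 0.7760 + 0.0000 = 0.7760.

Power ≈ 0.776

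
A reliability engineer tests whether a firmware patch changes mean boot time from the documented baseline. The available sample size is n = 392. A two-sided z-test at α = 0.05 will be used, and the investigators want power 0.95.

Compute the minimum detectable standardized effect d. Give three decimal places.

d ≈ 0.182

Need Φ(δ − 1.960) = 0.95, so δ = 1.960 + 1.645 = 3.605.
(Lower-tail contribution to power is negligible for δ > 0.)
δ = d·√n ⇒ d = δ/√n = 3.605/√392 = 0.1821.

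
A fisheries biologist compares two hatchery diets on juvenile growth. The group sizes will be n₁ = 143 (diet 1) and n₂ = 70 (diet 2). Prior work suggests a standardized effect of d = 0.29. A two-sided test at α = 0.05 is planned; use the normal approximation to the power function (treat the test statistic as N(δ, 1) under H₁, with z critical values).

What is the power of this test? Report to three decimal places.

Power ≈ 0.511

Noncentrality parameter: δ = d / √(1/n₁ + 1/n₂) = 0.29 / √(1/143 + 1/70) = 1.9880
Critical value for a two-sided test at α = 0.05: z_{α/2} = 1.960.
Power = Φ(δ − 1.960) + Φ(−δ − 1.960) = Φ(0.028) + Φ(-3.948) = 0.5112 + 0.0000 = 0.5112.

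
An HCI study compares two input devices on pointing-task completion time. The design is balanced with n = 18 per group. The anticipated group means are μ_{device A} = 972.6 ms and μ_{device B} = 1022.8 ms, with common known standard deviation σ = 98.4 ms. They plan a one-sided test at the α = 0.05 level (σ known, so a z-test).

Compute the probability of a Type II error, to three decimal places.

β ≈ 0.546

Standardized effect: d = |μ_{device A} − μ_{device B}| / σ = |972.6 − 1022.8| / 98.4 = 0.5102
Noncentrality parameter: δ = d·√(n/2) = 0.5102 × √(18/2) = 1.5305
One-sided α = 0.05 → critical value z_{0.05} = 1.645.
Power = Φ(δ − 1.645) = Φ(-0.114) = 0.4545.
Type II error: β = 1 − power = 1 − 0.4545 = 0.5455.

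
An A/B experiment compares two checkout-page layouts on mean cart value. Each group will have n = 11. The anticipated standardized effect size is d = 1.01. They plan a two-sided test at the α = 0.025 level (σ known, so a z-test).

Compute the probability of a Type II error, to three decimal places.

Noncentrality parameter: δ = d·√(n/2) = 1.01 × √(11/2) = 2.3687
Two-sided α = 0.025 → critical value z_{0.0125} = 2.241.
Power = Φ(δ − 2.241) + Φ(−δ − 2.241) = Φ(0.127) + Φ(-4.610) = 0.5506 + 0.0000 = 0.5506.
Type II error: β = 1 − power = 1 − 0.5506 = 0.4494.

β ≈ 0.449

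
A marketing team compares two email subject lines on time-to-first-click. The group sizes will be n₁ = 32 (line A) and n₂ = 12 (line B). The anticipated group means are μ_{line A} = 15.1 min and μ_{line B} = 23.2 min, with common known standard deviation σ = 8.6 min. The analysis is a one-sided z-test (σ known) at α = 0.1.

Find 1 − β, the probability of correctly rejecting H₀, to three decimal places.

Standardized effect: d = |μ_{line A} − μ_{line B}| / σ = |15.1 − 23.2| / 8.6 = 0.9419
Noncentrality parameter: λ = d / √(1/n₁ + 1/n₂) = 0.9419 / √(1/32 + 1/12) = 2.7824
One-sided α = 0.1 → critical value z_{0.1} = 1.282.
Power = P(Z > 1.282 − λ) = Φ(1.501) = 0.9333.

Power ≈ 0.933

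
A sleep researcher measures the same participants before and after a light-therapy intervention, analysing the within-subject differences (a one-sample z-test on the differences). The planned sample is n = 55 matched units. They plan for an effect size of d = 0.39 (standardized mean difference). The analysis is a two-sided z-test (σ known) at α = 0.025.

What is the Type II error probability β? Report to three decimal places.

β ≈ 0.258

Noncentrality parameter: λ = d·√n = 0.39 × √55 = 2.8923
Critical value for a two-sided test at α = 0.025: z_{α/2} = 2.241.
Power = Φ(λ − 2.241) + Φ(−λ − 2.241) = Φ(0.651) + Φ(-5.134) = 0.7424 + 0.0000 = 0.7424.
Type II error: β = 1 − power = 1 − 0.7424 = 0.2576.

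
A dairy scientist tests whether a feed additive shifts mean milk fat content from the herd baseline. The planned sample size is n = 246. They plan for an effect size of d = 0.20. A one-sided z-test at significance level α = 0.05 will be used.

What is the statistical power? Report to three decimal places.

Power ≈ 0.932

Noncentrality parameter: λ = d·√n = 0.20 × √246 = 3.1369
One-sided α = 0.05 → critical value z_{0.05} = 1.645.
Power = P(Z > 1.645 − λ) = Φ(1.492) = 0.9322.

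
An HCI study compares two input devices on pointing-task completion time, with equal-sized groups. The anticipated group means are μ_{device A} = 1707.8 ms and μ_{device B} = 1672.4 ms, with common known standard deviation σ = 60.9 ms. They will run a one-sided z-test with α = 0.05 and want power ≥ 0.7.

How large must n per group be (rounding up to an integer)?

n = 28 per group

Standardized effect: d = |μ_{device A} − μ_{device B}| / σ = |1707.8 − 1672.4| / 60.9 = 0.5813
For power 0.7 need Φ(δ − z_{0.05}) = 0.7, so δ = z_{0.05} + z_{0.30} = 1.645 + 0.524 = 2.169.
δ = d·√(n/2) ⇒ n = 2(δ/d)² = 2 × (2.169 / 0.5813)² = 27.85.
Round up to the next whole unit.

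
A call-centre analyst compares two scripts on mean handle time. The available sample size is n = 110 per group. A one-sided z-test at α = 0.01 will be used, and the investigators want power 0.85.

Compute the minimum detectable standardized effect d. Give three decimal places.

Required noncentrality: δ = z_{0.01} + z_{0.15} = 2.326 + 1.036 = 3.363.
δ = d·√(n/2) ⇒ d = δ/√(n/2) = 3.363/√(110/2) = 0.4534.

d ≈ 0.453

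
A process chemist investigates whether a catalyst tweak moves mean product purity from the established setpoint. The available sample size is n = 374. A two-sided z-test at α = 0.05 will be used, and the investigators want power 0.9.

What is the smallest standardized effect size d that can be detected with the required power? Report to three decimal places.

d ≈ 0.168

Need Φ(δ − 1.960) = 0.9, so δ = 1.960 + 1.282 = 3.242.
(The second rejection-region term Φ(−δ − z_{α/2}) is negligible and dropped.)
δ = d·√n ⇒ d = δ/√n = 3.242/√374 = 0.1676.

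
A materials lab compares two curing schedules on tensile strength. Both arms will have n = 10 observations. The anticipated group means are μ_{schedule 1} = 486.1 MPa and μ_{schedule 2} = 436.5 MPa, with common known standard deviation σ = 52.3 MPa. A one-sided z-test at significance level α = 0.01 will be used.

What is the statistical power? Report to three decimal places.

Standardized effect: d = |μ_{schedule 1} − μ_{schedule 2}| / σ = |486.1 − 436.5| / 52.3 = 0.9484
Noncentrality parameter: δ = d·√(n/2) = 0.9484 × √(10/2) = 2.1206
Critical value for a one-sided test at α = 0.01: z_α = 2.326.
Power = P(Z > 2.326 − δ) = Φ(-0.206) = 0.4185.

Power ≈ 0.419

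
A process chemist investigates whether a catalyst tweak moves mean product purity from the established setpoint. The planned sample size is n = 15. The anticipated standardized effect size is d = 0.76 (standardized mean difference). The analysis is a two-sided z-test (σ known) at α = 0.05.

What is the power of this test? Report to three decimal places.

Noncentrality parameter: δ = d·√n = 0.76 × √15 = 2.9435
Two-sided α = 0.05 → critical value z_{0.025} = 1.960.
Power = Φ(δ − 1.960) + Φ(−δ − 1.960) = Φ(0.984) + Φ(-4.903) = 0.8373 + 0.0000 = 0.8373.

Power ≈ 0.837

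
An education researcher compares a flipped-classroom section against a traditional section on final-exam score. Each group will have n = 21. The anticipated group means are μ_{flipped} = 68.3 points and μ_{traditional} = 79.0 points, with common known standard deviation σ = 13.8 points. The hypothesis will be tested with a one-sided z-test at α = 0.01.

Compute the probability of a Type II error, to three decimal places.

Standardized effect: d = |μ_{flipped} − μ_{traditional}| / σ = |68.3 − 79.0| / 13.8 = 0.7754
Noncentrality parameter: δ = d·√(n/2) = 0.7754 × √(21/2) = 2.5125
One-sided α = 0.01 → critical value z_{0.01} = 2.326.
Power = Φ(δ − 2.326) = Φ(0.186) = 0.5738.
Type II error: β = 1 − power = 1 − 0.5738 = 0.4262.

β ≈ 0.426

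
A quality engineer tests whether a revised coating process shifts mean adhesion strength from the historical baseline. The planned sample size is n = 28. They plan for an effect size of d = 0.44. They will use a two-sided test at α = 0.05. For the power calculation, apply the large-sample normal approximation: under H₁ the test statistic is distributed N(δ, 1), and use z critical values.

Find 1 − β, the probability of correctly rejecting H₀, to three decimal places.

Power ≈ 0.644

Noncentrality parameter: δ = d·√n = 0.44 × √28 = 2.3283
Two-sided α = 0.05 → critical value z_{0.025} = 1.960.
Power = Φ(δ − 1.960) + Φ(−δ − 1.960) = Φ(0.368) + Φ(-4.288) = 0.6437 + 0.0000 = 0.6437.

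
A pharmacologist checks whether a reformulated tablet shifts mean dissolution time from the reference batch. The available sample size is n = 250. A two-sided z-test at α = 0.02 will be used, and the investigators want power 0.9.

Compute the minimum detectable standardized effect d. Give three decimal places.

Need Φ(δ − 2.326) = 0.9, so δ = 2.326 + 1.282 = 3.608.
(The second rejection-region term Φ(−δ − z_{α/2}) is negligible and dropped.)
δ = d·√n ⇒ d = δ/√n = 3.608/√250 = 0.2282.

d ≈ 0.228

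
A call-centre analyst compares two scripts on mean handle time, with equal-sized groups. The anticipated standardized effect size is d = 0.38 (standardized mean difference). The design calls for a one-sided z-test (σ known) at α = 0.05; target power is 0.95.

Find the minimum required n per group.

For power 0.95 need Φ(δ − z_{0.05}) = 0.95, so δ = z_{0.05} + z_{0.05} = 1.645 + 1.645 = 3.290.
δ = d·√(n/2) ⇒ n = 2(δ/d)² = 2 × (3.290 / 0.38)² = 149.89.
Rounding up, n = 150 per group.

n = 150 per group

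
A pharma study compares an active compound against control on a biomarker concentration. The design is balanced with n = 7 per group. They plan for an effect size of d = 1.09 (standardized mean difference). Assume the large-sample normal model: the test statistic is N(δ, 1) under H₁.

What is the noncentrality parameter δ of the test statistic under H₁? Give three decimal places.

The noncentrality parameter scales effect size by the design's sample-size factor: δ = d·√(n/2) = 1.09 × √(7/2) = 2.0392

δ ≈ 2.039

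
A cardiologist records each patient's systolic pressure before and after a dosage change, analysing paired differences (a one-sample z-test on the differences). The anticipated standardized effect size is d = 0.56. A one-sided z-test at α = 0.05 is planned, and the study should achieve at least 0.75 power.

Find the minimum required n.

n = 18

Set Φ(δ − 1.645) = 0.75; then δ − 1.645 = Φ⁻¹(0.75) = 0.674, giving δ = 2.319.
δ = d·√n ⇒ n = (δ/d)² = (2.319 / 0.56)² = 17.15.
Round up to the next whole unit.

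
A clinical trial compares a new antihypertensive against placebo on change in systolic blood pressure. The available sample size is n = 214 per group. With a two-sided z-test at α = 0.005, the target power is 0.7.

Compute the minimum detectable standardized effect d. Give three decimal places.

Required noncentrality: δ = z_{0.0025} + z_{0.30} = 2.807 + 0.524 = 3.331.
(Lower-tail contribution to power is negligible for δ > 0.)
δ = d·√(n/2) ⇒ d = δ/√(n/2) = 3.331/√(214/2) = 0.3221.

d ≈ 0.322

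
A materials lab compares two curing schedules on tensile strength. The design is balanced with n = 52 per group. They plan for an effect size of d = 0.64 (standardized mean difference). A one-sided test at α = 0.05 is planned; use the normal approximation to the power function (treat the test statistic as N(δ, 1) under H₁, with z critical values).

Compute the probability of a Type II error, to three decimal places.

β ≈ 0.053

Noncentrality parameter: λ = d·√(n/2) = 0.64 × √(52/2) = 3.2634
Critical value for a one-sided test at α = 0.05: z_α = 1.645.
Power = Φ(λ − 1.645) = Φ(1.619) = 0.9472.
Type II error: β = 1 − power = 1 − 0.9472 = 0.0528.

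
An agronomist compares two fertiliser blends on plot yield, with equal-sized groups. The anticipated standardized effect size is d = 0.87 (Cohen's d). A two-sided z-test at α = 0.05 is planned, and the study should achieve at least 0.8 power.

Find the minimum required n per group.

For power 0.8 need Φ(δ − z_{0.025}) = 0.8, so δ = z_{0.025} + z_{0.20} = 1.960 + 0.842 = 2.802.
(The Φ(−δ − z_{α/2}) term is vanishingly small for δ > 0 and is dropped in the standard sample-size formula.)
δ = d·√(n/2) ⇒ n = 2(δ/d)² = 2 × (2.802 / 0.87)² = 20.74.
Round up to the next whole unit.

n = 21 per group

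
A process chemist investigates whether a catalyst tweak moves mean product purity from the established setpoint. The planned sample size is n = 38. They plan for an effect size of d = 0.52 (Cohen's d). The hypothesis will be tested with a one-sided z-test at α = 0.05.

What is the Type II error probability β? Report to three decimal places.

β ≈ 0.059

Noncentrality parameter: δ = d·√n = 0.52 × √38 = 3.2055
One-sided α = 0.05 → critical value z_{0.05} = 1.645.
Power = P(Z > 1.645 − δ) = Φ(1.561) = 0.9407.
Type II error: β = 1 − power = 1 − 0.9407 = 0.0593.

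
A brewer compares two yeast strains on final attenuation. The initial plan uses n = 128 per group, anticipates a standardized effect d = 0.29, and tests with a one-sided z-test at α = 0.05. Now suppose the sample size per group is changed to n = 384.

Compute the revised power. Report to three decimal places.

With n = 384 per group: δ = d·√(n/2) = 0.29 × √(384/2) = 4.0184. Critical value z_{0.05} = 1.645.
Revised power = P(Z > 1.645 − δ) = Φ(2.374) = 0.9912.

Power ≈ 0.991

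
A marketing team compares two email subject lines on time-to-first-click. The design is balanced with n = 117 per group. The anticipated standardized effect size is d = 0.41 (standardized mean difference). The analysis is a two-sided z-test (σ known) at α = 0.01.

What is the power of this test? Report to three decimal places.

Power ≈ 0.712

Noncentrality parameter: δ = d·√(n/2) = 0.41 × √(117/2) = 3.1359
Critical value for a two-sided test at α = 0.01: z_{α/2} = 2.576.
Power = Φ(δ − 2.576) + Φ(−δ − 2.576) = Φ(0.560) + Φ(-5.712) = 0.7123 + 0.0000 = 0.7123.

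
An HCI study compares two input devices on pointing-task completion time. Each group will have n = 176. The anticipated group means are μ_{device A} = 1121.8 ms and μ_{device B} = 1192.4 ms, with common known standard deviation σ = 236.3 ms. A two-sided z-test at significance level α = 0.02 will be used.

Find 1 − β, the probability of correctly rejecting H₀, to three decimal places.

Standardized effect: d = |μ_{device A} − μ_{device B}| / σ = |1121.8 − 1192.4| / 236.3 = 0.2988
Noncentrality parameter: δ = d·√(n/2) = 0.2988 × √(176/2) = 2.8027
Two-sided α = 0.02 → critical value z_{0.01} = 2.326.
Power = Φ(δ − 2.326) + Φ(−δ − 2.326) = Φ(0.476) + Φ(-5.129) = 0.6831 + 0.0000 = 0.6831.

Power ≈ 0.683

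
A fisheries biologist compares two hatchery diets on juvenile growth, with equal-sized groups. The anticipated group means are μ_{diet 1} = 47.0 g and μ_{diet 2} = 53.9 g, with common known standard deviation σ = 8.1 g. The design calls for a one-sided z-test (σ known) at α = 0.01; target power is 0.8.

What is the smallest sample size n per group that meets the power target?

n = 28 per group

Standardized effect: d = |μ_{diet 1} − μ_{diet 2}| / σ = |47.0 − 53.9| / 8.1 = 0.8519
For power 0.8 need Φ(δ − z_{0.01}) = 0.8, so δ = z_{0.01} + z_{0.20} = 2.326 + 0.842 = 3.168.
δ = d·√(n/2) ⇒ n = 2(δ/d)² = 2 × (3.168 / 0.8519)² = 27.66.
Rounding up, n = 28 per group.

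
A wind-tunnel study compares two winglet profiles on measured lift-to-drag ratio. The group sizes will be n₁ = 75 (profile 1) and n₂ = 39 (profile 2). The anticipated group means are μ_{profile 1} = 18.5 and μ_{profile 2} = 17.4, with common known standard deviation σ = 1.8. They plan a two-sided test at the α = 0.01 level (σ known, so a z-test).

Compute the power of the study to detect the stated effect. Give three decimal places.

Power ≈ 0.698

Standardized effect: d = |μ_{profile 1} − μ_{profile 2}| / σ = |18.5 − 17.4| / 1.8 = 0.6111
Noncentrality parameter: δ = d / √(1/n₁ + 1/n₂) = 0.6111 / √(1/75 + 1/39) = 3.0955
Two-sided α = 0.01 → critical value z_{0.005} = 2.576.
Power = Φ(δ − 2.576) + Φ(−δ − 2.576) = Φ(0.520) + Φ(-5.671) = 0.6984 + 0.0000 = 0.6984.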